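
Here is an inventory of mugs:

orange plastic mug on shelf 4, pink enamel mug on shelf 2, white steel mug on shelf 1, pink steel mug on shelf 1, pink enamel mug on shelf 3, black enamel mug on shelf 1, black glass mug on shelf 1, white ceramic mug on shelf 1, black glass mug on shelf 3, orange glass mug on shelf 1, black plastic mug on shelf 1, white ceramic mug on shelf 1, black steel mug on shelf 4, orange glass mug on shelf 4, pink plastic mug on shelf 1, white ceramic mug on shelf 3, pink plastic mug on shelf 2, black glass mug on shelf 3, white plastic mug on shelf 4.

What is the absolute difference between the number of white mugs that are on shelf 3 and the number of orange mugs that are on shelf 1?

white mugs on shelf 3: 1. orange mugs on shelf 1: 1.
|1 − 1| = 1 − 1 = 0.

0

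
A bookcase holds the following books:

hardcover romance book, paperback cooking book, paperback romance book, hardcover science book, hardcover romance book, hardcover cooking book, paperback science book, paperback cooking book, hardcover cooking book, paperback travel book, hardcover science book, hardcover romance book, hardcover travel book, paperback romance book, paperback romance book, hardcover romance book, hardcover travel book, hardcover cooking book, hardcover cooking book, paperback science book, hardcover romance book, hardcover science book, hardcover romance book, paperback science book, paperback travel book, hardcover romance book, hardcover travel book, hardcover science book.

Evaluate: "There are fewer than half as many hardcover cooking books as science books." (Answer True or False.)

False

hardcover cooking books: 4.
science books: 7.
The claim requires 2 × 4 = 8 < 7, which does not hold.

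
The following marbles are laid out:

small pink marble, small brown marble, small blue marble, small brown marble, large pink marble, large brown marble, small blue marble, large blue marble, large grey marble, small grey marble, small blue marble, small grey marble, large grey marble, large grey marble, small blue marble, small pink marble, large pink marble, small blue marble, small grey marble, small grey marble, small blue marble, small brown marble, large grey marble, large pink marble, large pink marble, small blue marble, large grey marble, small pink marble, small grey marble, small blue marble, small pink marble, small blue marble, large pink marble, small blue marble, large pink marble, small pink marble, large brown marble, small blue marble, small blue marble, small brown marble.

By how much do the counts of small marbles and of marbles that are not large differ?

small marbles: 26. marbles that are not large: 26.
|26 − 26| = 26 − 26 = 0.

0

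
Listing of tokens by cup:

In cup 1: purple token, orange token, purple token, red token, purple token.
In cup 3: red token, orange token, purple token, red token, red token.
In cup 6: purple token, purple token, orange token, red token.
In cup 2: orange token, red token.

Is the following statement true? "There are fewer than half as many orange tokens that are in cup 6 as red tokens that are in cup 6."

|orange tokens in cup 6| = 1.
|red tokens in cup 6| = 1.
The claim requires 2 × 1 = 2 < 1, which does not hold.

False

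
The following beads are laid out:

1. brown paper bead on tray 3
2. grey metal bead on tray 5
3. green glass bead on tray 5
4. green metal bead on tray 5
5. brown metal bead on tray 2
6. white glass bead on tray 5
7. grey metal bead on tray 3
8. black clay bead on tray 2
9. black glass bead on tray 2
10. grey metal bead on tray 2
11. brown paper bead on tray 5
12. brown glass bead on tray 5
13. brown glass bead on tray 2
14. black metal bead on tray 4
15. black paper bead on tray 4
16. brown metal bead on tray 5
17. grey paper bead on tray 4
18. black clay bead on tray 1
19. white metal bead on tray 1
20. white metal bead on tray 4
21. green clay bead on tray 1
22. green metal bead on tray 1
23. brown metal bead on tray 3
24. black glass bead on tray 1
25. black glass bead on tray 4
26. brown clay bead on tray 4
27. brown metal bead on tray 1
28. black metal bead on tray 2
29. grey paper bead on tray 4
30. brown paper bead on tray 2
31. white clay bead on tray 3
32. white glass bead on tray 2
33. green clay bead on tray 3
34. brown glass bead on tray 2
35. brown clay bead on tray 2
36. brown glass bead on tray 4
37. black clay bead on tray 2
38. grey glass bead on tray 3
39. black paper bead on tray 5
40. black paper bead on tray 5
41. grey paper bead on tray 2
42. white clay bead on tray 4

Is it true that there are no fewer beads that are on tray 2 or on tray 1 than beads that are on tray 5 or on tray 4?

True

|beads on tray 2 or on tray 1| = 18.
|beads on tray 5 or on tray 4| = 18.
The claim requires 18 ≥ 18, which holds.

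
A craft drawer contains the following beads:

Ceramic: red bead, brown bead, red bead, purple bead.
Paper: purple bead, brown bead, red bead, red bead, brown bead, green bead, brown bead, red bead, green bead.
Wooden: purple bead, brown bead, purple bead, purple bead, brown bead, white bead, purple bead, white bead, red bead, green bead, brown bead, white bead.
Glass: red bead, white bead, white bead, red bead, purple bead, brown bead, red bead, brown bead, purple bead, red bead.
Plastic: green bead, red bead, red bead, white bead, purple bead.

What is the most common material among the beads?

wooden

Counts by material: wooden 12, glass 10, paper 9, plastic 5, ceramic 4.
The maximum is 12, held uniquely by wooden.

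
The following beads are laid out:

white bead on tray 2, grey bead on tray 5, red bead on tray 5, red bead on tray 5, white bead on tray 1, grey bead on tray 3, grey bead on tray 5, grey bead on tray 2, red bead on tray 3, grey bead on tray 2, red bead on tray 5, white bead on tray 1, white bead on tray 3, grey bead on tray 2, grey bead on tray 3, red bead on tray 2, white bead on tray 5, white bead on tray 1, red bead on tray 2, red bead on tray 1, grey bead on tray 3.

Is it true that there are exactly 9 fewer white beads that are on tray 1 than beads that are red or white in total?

False

|white beads on tray 1| = 3.
|beads that are red or white| = 13.
The claim requires 13 − 3 (= 10) to equal 9, which does not hold.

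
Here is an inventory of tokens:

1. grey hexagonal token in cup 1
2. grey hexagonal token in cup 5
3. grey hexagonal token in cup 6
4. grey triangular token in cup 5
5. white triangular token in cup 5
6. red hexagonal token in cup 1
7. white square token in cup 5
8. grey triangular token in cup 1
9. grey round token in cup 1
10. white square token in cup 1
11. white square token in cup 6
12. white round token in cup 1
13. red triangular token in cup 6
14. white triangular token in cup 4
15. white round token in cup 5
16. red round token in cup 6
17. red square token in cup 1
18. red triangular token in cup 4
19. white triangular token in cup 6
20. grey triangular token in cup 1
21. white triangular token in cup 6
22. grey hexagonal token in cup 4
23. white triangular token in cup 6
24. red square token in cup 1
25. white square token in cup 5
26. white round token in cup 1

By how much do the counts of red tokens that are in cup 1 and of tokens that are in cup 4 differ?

0

red tokens in cup 1: 3. tokens in cup 4: 3.
|3 − 3| = 3 − 3 = 0.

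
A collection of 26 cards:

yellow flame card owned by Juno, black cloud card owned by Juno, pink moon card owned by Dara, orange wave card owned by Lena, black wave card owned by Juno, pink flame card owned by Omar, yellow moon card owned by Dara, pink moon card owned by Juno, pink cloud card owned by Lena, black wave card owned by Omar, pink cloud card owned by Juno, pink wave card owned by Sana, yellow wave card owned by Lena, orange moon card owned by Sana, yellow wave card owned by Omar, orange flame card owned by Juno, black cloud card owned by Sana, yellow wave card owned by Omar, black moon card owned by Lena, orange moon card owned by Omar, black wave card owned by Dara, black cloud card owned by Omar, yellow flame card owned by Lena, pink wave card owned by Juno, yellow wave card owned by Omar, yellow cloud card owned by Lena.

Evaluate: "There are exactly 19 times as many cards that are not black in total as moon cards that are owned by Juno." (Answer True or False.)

True

There are 19 cards that are not black.
Count of moon cards owned by Juno: 1.
The claim requires 19 = 19 × 1 = 19, which holds.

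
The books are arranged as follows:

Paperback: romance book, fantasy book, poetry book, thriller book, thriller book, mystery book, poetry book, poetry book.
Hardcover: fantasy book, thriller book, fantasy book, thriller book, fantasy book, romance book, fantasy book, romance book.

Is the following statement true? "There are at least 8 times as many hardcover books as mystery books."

True

|hardcover books| = 8.
|mystery books| = 1.
The claim requires 8 ≥ 8 × 1 = 8, which holds.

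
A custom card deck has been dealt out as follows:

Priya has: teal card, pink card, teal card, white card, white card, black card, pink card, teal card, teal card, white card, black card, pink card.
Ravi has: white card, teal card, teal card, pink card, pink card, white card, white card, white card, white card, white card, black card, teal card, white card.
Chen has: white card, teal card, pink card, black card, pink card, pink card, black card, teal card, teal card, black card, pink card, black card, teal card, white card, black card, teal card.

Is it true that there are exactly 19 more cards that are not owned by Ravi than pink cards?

True

|cards that are not owned by Ravi| = 28.
|pink cards| = 9.
The claim requires 28 − 9 (= 19) to equal 19, which holds.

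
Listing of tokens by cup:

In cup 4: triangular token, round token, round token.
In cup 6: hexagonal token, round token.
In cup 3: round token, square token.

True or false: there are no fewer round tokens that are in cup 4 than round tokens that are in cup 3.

There are 2 round tokens in cup 4.
There is 1 round token in cup 3.
The claim requires 2 ≥ 1, which holds.

True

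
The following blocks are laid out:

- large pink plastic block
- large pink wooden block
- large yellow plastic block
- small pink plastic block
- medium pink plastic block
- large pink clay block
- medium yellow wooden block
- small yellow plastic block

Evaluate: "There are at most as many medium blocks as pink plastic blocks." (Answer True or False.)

True

medium blocks: 2.
pink plastic blocks: 3.
The claim requires 2 ≤ 3, which holds.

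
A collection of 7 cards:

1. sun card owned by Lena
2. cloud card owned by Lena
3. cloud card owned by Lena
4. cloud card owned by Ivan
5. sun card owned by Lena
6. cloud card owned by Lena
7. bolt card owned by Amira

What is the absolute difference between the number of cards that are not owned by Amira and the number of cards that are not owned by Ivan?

0

cards that are not owned by Amira: 6. cards that are not owned by Ivan: 6.
|6 − 6| = 6 − 6 = 0.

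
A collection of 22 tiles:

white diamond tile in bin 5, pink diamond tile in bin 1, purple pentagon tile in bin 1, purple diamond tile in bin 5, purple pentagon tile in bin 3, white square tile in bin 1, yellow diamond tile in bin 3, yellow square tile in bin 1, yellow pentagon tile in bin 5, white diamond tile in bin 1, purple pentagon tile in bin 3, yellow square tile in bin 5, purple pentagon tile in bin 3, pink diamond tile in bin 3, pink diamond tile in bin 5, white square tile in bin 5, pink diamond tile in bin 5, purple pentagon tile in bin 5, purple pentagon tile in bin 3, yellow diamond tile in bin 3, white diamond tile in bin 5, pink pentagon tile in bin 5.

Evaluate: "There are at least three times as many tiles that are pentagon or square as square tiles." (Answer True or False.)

There are 12 tiles that are pentagon or square.
There are 4 square tiles.
The claim requires 12 ≥ 3 × 4 = 12, which holds.

True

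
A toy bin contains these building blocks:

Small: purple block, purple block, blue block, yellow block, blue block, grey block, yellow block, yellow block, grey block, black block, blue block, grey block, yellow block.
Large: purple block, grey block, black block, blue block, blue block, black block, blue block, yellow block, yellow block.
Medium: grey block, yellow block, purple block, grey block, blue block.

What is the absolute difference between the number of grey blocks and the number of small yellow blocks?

grey blocks: 6. small yellow blocks: 4.
|6 − 4| = 6 − 4 = 2.

2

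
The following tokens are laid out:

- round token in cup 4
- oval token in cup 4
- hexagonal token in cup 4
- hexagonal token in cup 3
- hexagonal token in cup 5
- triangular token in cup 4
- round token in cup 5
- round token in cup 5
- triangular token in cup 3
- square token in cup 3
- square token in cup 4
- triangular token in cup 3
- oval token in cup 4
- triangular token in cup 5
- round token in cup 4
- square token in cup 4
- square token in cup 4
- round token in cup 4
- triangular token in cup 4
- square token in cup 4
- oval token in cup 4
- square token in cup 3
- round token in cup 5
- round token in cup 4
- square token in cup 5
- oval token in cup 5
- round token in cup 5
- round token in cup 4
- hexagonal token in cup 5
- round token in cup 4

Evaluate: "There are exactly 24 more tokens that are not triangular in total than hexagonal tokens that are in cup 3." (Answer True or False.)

True

There are 25 tokens that are not triangular.
There is 1 hexagonal token in cup 3.
The claim requires 25 − 1 (= 24) to equal 24, which holds.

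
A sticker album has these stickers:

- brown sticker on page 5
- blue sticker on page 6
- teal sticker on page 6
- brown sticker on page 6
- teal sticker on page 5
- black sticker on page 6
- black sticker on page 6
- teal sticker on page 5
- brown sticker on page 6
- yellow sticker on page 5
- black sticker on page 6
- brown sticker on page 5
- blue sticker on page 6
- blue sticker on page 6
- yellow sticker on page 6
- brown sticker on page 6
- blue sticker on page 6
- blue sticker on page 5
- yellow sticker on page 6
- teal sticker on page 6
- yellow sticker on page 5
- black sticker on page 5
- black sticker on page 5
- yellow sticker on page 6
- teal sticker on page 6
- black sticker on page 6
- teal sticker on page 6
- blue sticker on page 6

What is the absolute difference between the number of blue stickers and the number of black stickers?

0

blue stickers: 6. black stickers: 6.
|6 − 6| = 6 − 6 = 0.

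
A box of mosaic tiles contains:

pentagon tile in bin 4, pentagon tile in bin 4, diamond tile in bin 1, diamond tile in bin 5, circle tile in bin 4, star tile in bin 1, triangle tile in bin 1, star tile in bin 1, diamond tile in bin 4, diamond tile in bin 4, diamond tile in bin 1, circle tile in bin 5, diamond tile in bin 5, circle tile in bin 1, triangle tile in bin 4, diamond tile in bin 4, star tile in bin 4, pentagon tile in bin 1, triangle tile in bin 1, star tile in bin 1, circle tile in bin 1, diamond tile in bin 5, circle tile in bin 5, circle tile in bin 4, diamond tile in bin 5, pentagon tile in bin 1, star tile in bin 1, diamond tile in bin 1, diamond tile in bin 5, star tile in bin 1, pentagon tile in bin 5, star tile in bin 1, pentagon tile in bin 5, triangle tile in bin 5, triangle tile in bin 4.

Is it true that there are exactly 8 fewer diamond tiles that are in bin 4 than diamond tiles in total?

|diamond tiles in bin 4| = 3.
|diamond tiles| = 11.
The claim requires 11 − 3 (= 8) to equal 8, which holds.

True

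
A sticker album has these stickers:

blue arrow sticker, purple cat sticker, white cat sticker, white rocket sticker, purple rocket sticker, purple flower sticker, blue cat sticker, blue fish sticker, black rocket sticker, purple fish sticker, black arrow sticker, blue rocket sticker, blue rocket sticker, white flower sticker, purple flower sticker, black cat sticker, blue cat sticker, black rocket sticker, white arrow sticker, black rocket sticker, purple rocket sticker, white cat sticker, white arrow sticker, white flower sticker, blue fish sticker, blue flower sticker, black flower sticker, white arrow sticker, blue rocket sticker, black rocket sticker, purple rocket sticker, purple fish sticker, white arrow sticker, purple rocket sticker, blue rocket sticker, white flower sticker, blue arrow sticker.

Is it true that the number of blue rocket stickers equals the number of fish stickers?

blue rocket stickers: 4.
fish stickers: 4.
The claim requires 4 = 4, which holds.

True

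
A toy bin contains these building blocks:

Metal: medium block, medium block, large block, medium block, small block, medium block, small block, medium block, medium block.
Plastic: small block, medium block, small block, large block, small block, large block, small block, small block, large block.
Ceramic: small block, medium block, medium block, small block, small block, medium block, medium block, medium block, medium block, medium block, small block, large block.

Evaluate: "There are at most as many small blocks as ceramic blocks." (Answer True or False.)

small blocks: 11.
ceramic blocks: 12.
The claim requires 11 ≤ 12, which holds.

True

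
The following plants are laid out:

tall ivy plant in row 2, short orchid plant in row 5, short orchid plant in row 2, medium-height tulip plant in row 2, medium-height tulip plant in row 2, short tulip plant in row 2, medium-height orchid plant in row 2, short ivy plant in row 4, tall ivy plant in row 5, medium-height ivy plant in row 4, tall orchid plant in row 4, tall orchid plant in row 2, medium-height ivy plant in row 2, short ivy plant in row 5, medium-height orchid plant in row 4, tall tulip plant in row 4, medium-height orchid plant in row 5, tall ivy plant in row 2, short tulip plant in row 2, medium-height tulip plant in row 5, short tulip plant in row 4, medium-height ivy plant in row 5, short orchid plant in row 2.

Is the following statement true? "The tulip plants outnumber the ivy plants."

False

There are 7 tulip plants.
There are 8 ivy plants.
The claim requires 7 > 8, which does not hold.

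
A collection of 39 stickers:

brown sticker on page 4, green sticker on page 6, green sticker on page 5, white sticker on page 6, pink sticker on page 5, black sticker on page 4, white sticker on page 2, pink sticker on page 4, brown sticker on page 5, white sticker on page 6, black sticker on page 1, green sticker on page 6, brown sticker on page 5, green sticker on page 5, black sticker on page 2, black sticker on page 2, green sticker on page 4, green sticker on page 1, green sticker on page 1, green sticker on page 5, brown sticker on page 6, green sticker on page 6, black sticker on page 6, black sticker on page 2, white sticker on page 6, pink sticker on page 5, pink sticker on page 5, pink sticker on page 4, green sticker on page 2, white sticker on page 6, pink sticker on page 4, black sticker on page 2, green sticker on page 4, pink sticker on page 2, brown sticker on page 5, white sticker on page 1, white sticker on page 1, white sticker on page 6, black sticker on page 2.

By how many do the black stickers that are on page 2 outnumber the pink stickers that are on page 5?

black stickers on page 2: 5.
pink stickers on page 5: 3.
5 − 3 = 2.

2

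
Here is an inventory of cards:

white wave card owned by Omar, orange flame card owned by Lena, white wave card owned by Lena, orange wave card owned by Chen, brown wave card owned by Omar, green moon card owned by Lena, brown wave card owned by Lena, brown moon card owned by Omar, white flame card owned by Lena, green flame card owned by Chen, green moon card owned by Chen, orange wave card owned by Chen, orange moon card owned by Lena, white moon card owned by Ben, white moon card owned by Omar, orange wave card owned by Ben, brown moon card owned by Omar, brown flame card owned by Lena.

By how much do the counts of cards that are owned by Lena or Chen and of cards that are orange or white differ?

cards owned by Lena or Chen: 11. cards that are orange or white: 10.
|11 − 10| = 11 − 10 = 1.

1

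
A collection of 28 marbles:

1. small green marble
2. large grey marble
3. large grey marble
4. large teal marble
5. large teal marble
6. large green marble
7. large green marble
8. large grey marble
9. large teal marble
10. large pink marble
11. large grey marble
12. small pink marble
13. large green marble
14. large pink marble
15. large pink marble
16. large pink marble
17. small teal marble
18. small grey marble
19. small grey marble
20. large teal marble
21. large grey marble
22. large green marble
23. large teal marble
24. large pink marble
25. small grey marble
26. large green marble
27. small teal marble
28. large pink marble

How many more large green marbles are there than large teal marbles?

large green marbles: 5.
large teal marbles: 5.
5 − 5 = 0.

0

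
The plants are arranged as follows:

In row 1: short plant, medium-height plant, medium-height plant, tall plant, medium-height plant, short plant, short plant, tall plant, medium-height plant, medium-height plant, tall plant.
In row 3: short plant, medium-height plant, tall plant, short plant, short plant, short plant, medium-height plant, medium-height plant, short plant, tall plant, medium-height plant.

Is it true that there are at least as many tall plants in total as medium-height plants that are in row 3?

tall plants: 5.
medium-height plants in row 3: 4.
The claim requires 5 ≥ 4, which holds.

True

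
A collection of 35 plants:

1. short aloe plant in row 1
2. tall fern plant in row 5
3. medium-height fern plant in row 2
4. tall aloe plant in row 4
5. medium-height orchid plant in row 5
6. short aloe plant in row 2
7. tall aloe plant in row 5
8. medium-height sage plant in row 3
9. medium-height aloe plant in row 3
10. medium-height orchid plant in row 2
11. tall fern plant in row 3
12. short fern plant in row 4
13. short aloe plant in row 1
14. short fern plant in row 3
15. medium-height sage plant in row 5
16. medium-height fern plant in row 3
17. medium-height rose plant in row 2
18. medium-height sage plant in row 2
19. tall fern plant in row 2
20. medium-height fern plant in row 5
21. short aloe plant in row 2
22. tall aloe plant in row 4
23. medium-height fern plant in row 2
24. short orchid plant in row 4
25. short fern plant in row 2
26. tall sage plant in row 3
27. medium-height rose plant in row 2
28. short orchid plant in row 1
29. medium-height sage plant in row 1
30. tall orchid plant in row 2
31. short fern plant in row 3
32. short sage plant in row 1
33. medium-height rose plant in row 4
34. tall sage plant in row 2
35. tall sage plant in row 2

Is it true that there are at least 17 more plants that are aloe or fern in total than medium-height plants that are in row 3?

False

plants that are aloe or fern: 19.
medium-height plants in row 3: 3.
The claim requires 19 − 3 = 16 ≥ 17, which does not hold.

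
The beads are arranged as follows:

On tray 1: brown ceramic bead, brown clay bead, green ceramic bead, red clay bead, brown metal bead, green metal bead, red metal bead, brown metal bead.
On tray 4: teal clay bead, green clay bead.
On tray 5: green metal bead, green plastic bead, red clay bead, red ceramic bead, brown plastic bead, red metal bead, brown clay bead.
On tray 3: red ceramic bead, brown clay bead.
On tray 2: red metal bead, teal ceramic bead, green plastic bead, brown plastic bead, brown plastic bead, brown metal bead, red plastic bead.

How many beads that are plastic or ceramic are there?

ceramic: 5; plastic: 6; together 5 + 6 = 11.

11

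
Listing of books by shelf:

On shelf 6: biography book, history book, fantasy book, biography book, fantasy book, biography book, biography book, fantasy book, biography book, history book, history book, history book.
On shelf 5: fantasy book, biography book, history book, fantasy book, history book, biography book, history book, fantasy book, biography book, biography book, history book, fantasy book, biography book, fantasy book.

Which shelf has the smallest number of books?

Counts by shelf: shelf 5→14, shelf 6→12.
The minimum is 12, held uniquely by shelf 6.

shelf 6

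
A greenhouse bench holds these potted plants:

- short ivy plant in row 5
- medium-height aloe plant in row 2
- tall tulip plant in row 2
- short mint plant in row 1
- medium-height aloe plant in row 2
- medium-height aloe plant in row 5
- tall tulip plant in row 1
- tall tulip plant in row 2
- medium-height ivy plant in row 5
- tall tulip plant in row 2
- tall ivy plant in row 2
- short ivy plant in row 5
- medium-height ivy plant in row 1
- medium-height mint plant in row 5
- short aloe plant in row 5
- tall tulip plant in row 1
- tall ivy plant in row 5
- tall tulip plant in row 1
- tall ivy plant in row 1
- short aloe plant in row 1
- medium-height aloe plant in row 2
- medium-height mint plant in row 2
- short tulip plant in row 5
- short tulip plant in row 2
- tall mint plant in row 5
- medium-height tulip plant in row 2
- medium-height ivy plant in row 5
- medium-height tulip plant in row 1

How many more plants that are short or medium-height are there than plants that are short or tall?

1

plants that are short or medium-height: 18.
plants that are short or tall: 17.
18 − 17 = 1.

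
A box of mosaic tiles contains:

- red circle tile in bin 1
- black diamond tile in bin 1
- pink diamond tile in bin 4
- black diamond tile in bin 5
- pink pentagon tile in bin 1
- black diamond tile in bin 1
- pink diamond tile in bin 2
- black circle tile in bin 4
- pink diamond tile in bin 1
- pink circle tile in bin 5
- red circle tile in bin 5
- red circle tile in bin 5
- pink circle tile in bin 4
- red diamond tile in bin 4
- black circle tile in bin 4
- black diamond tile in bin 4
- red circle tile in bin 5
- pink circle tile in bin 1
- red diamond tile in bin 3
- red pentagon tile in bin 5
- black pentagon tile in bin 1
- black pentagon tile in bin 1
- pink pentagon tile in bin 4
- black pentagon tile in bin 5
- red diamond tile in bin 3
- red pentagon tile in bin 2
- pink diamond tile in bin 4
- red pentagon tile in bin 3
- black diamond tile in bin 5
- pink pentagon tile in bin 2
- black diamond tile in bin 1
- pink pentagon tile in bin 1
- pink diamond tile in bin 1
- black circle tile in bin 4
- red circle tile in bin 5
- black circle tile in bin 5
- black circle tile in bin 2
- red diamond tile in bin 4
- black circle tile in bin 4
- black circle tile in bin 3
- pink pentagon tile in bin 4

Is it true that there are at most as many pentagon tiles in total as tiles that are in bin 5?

False

|pentagon tiles| = 11.
|tiles in bin 5| = 10.
The claim requires 11 ≤ 10, which does not hold.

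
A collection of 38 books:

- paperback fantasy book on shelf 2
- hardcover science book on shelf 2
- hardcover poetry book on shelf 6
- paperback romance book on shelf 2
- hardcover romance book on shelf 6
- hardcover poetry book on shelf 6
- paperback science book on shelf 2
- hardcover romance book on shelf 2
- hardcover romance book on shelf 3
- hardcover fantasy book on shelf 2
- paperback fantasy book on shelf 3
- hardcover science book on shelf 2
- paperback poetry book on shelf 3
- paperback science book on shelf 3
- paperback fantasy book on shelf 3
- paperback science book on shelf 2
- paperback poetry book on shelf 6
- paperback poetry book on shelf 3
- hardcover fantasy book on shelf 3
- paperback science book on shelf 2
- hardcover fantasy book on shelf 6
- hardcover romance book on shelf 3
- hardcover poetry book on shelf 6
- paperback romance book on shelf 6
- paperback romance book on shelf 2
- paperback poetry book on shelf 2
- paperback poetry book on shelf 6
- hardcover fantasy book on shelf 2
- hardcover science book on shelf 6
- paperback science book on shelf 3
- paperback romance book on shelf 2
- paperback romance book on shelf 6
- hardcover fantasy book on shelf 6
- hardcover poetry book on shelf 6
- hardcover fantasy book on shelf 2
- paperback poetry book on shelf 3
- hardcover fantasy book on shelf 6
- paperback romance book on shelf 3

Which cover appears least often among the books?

Counts by cover: paperback 20, hardcover 18.
The minimum is 18, held uniquely by hardcover.

hardcover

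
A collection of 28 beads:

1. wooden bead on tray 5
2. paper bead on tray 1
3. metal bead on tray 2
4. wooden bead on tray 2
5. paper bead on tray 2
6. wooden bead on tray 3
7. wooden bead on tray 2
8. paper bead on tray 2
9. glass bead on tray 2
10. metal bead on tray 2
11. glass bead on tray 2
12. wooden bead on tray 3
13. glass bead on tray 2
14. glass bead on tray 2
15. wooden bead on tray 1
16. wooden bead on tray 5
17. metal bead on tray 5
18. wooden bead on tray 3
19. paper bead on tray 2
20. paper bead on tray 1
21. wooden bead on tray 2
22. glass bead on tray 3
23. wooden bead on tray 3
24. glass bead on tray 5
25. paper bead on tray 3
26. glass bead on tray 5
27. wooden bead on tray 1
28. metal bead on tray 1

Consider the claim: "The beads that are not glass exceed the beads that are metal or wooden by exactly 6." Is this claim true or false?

beads that are not glass: 21.
beads that are metal or wooden: 15.
The claim requires 21 − 15 (= 6) to equal 6, which holds.

True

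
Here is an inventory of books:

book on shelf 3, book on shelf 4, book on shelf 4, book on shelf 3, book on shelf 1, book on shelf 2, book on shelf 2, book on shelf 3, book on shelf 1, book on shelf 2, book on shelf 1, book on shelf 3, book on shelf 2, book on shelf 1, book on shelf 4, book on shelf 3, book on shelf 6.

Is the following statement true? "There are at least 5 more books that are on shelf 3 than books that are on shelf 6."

False

|books on shelf 3| = 5.
|books on shelf 6| = 1.
The claim requires 5 − 1 = 4 ≥ 5, which does not hold.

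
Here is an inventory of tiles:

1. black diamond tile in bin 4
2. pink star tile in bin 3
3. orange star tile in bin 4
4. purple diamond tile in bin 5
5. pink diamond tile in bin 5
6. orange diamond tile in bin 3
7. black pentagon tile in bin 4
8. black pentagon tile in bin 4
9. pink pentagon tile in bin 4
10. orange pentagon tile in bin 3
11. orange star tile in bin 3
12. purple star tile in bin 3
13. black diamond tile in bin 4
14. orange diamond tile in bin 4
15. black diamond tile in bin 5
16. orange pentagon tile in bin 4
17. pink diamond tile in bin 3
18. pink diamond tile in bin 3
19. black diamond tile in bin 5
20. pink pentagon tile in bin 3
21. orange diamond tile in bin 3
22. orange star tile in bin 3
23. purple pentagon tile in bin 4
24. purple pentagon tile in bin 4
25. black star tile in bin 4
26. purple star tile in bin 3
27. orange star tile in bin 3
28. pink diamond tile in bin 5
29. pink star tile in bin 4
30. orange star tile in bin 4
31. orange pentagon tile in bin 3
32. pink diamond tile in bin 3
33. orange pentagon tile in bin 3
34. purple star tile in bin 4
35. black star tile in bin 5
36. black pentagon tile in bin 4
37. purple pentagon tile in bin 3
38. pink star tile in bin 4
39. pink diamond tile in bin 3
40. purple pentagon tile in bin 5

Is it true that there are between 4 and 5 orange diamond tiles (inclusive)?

False

|orange diamond tiles| = 3.
The claim requires 4 ≤ 3 ≤ 5, which does not hold.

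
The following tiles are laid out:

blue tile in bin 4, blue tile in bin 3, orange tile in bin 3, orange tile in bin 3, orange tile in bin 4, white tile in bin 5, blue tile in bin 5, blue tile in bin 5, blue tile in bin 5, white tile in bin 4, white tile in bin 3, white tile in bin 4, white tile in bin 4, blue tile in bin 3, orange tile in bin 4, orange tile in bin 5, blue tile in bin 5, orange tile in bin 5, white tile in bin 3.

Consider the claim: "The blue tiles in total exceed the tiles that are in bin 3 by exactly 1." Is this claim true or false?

There are 7 blue tiles.
There are 6 tiles in bin 3.
The claim requires 7 − 6 (= 1) to equal 1, which holds.

True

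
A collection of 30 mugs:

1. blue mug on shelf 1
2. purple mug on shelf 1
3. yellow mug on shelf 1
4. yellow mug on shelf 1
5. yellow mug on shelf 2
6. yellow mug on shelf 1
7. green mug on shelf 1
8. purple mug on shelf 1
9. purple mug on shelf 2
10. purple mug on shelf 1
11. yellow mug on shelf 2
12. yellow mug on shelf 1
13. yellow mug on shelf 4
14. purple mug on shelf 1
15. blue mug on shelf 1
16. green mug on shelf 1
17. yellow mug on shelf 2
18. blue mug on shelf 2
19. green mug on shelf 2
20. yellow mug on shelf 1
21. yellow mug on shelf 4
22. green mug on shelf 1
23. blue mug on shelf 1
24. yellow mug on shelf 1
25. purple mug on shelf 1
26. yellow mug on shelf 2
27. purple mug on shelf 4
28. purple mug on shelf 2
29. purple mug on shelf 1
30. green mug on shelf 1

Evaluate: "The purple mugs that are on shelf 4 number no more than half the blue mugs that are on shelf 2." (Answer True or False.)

There is 1 purple mug on shelf 4.
There is 1 blue mug on shelf 2.
The claim requires 2 × 1 = 2 ≤ 1, which does not hold.

False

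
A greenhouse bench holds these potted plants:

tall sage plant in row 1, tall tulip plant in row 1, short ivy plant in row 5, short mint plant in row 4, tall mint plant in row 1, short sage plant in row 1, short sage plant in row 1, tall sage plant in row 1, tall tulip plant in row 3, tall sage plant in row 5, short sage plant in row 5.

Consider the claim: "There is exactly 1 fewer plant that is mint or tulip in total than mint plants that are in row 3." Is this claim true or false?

There are 4 plants that are mint or tulip.
There are 0 mint plants in row 3.
The claim requires 0 − 4 (= -4) to equal 1, which does not hold.

False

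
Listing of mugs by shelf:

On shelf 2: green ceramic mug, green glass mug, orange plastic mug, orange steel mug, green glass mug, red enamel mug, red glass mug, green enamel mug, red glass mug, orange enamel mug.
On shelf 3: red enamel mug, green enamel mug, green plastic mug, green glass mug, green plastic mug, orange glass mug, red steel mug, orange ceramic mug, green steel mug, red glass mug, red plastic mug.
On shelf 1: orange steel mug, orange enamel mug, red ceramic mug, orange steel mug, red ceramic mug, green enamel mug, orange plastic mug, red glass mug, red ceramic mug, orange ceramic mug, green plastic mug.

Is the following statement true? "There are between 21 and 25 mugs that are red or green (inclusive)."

True

mugs that are red or green: 22.
The claim requires 21 ≤ 22 ≤ 25, which holds.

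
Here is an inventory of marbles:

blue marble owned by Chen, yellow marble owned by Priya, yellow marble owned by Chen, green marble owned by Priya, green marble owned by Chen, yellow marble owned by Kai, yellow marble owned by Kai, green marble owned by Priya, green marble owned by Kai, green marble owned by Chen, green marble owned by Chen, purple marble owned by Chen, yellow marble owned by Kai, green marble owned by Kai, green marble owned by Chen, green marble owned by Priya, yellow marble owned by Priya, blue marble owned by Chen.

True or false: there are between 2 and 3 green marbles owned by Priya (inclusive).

green marbles owned by Priya: 3.
The claim requires 2 ≤ 3 ≤ 3, which holds.

True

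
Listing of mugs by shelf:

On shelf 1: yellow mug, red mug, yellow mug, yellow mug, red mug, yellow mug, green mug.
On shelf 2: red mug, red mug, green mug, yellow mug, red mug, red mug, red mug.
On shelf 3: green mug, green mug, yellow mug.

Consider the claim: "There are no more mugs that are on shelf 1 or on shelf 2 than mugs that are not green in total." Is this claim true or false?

mugs on shelf 1 or on shelf 2: 14.
mugs that are not green: 13.
The claim requires 14 ≤ 13, which does not hold.

False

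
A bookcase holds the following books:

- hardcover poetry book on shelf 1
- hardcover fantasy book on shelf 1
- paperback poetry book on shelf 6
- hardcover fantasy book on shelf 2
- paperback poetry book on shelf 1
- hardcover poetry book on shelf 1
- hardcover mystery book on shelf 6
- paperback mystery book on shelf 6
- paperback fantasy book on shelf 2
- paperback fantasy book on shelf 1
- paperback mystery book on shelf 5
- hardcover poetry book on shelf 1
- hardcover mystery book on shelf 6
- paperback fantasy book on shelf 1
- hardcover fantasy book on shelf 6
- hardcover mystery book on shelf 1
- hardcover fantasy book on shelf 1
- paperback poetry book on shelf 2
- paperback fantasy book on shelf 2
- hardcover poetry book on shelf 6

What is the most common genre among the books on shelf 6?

mystery

Counts by genre (restricted to books on shelf 6): mystery 3, poetry 2, fantasy 1.
The maximum is 3, held uniquely by mystery.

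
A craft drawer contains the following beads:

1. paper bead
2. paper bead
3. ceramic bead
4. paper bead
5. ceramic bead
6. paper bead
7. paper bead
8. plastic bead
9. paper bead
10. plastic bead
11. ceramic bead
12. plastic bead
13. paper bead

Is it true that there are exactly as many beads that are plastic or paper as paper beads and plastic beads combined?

|beads that are plastic or paper| = 10.
paper beads: 7; plastic beads: 3; combined: 7 + 3 = 10.
The claim requires 10 = 10, which holds.

True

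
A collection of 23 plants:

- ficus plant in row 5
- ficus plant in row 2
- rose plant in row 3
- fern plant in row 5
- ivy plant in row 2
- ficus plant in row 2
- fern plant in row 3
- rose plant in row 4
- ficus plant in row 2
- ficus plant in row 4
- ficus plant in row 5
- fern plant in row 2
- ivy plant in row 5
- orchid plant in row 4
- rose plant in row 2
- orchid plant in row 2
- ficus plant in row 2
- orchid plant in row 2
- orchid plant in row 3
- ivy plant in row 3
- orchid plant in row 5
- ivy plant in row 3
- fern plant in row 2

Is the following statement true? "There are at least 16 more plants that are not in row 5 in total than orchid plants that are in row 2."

True

|plants that are not in row 5| = 18.
|orchid plants in row 2| = 2.
The claim requires 18 − 2 = 16 ≥ 16, which holds.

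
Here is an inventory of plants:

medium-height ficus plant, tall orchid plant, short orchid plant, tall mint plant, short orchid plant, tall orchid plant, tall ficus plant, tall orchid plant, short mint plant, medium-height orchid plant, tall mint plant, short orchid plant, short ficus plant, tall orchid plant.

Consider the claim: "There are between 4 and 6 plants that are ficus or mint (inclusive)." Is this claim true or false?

|plants that are ficus or mint| = 6.
The claim requires 4 ≤ 6 ≤ 6, which holds.

True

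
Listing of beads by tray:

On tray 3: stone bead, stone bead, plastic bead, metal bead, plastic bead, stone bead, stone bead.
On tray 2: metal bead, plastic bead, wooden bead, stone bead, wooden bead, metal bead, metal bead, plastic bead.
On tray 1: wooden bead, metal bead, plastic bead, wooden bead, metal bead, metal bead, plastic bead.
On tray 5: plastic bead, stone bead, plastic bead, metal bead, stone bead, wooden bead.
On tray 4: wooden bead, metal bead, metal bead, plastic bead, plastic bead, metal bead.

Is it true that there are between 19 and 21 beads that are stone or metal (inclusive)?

beads that are stone or metal: 18.
The claim requires 19 ≤ 18 ≤ 21, which does not hold.

False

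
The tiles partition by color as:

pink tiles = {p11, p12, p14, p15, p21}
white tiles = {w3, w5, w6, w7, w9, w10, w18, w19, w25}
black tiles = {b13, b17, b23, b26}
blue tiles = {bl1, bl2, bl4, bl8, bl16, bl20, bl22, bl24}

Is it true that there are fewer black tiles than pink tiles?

black tiles: 4.
pink tiles: 5.
The claim requires 4 < 5, which holds.

True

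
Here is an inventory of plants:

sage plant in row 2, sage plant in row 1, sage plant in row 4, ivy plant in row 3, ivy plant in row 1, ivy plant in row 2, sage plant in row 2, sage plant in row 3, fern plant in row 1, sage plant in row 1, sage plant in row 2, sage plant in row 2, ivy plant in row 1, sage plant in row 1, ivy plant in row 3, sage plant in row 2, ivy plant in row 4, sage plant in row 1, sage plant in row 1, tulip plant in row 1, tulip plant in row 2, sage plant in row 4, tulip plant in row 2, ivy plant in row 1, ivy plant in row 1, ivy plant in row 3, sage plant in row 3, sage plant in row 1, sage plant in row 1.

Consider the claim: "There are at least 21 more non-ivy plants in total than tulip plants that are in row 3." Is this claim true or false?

non-ivy plants: 20.
tulip plants in row 3: 0.
The claim requires 20 − 0 = 20 ≥ 21, which does not hold.

False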